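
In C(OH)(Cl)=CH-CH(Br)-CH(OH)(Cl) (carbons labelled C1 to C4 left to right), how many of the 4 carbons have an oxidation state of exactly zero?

Each bond to a more electronegative atom (O, N, halogen) counts +1, each bond to a less electronegative atom (H, metal, B, Si) counts −1, and each C–C bond counts 0. Tallying each carbon:
C1: 2C, 1O, 1Cl → 0 + 1 + 1 = +2
C2: 3C, 1H → 0 − 1 = -1
C3: 2C, 1H, 1Br → 0 − 1 + 1 = 0
C4: 1C, 1H, 1O, 1Cl → 0 − 1 + 1 + 1 = +1
1 carbon (C3) meets the condition.

1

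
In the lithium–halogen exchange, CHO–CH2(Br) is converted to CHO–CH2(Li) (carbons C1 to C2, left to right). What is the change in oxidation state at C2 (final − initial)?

-2

Before: C2 has 1 bond to C, 2 bonds to H, 1 bond to Br → oxidation state -1.
After: C2 has 1 bond to C, 2 bonds to H, 1 bond to Li → oxidation state -3.
Δ = -3 − (-1) = -2, so this is a reduction at C2.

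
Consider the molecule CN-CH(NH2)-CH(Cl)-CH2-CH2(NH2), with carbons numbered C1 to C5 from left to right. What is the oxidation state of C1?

Assign +1 per bond to O/N/halogen, −1 per bond to H or an electropositive element, and 0 per bond to carbon.
C1 has one bond to C (0), a triple bond to N (3×+1 = +3).
Oxidation state = 0 + 3 = +3.

+3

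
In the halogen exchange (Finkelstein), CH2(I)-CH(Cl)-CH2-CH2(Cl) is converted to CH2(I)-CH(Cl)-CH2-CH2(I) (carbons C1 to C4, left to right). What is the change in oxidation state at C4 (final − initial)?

Before: C4 has 1 bond to C, 2 bonds to H, 1 bond to Cl → oxidation state -1.
After: C4 has 1 bond to C, 2 bonds to H, 1 bond to I → oxidation state -1.
Δ = -1 − (-1) = 0, so no net redox change at C4.

0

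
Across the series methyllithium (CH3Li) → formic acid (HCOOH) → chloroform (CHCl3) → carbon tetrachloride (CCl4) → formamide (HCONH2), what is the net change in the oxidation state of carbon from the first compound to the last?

+6

Carbon oxidation states along the series — methyllithium: -4, formic acid: +2, chloroform: +2, carbon tetrachloride: +4, formamide: +2.
Net change = +2 − (-4) = +6.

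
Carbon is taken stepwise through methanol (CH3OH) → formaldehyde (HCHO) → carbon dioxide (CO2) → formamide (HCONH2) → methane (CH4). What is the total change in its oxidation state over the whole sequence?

-2

Carbon oxidation states along the series — methanol: -2, formaldehyde: 0, carbon dioxide: +4, formamide: +2, methane: -4.
Net change = -4 − (-2) = -2.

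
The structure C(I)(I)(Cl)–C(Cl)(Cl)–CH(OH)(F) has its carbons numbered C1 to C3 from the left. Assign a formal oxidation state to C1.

C1 has one bond to C (0), one bond to I (+1), one bond to I (+1), one bond to Cl (+1).
Oxidation state = 0 + 1 + 1 + 1 = +3.

+3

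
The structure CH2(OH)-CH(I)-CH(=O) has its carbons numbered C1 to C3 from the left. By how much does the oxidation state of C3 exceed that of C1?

+2

C3: 1C, 1H, 2O → 0 − 1 + 2 = +1
C1: 1C, 2H, 1O → 0 − 2 + 1 = -1
Difference: +1 − (-1) = +2.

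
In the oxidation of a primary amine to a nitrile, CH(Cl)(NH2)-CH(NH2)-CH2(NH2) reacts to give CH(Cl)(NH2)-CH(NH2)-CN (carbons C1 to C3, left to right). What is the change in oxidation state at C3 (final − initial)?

+4

Before: C3 has 1 bond to C, 2 bonds to H, 1 bond to N → oxidation state -1.
After: C3 has 1 bond to C, 3 bonds to N → oxidation state +3.
Δ = +3 − (-1) = +4, so this is an oxidation at C3.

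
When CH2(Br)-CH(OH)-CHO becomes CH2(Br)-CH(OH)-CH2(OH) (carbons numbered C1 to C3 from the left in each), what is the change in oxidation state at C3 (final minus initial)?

Before: C3 has 1 bond to C, 1 bond to H, 2 bonds to O → oxidation state +1.
After: C3 has 1 bond to C, 2 bonds to H, 1 bond to O → oxidation state -1.
Δ = -1 − (+1) = -2, so this is a reduction at C3.

-2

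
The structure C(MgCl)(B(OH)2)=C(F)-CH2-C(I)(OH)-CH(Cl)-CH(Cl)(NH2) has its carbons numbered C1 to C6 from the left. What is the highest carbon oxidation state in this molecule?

Assign +1 per bond to O/N/halogen, −1 per bond to H or an electropositive element, and 0 per bond to carbon. Tallying each carbon:
C1: 2C, 1Mg, 1B → 0 − 1 − 1 = -2
C2: 3C, 1F → 0 + 1 = +1
C3: 2C, 2H → 0 − 2 = -2
C4: 2C, 1O, 1I → 0 + 1 + 1 = +2
C5: 2C, 1H, 1Cl → 0 − 1 + 1 = 0
C6: 1C, 1H, 1N, 1Cl → 0 − 1 + 1 + 1 = +1
The highest value is +2.

+2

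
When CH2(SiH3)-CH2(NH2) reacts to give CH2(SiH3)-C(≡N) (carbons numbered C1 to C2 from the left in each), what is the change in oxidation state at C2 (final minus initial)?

+4

Before: C2 has 1 bond to C, 2 bonds to H, 1 bond to N → oxidation state -1.
After: C2 has 1 bond to C, 3 bonds to N → oxidation state +3.
Δ = +3 − (-1) = +4, so this is an oxidation at C2.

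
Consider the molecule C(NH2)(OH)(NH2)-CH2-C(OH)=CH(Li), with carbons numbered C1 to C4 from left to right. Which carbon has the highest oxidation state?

Count +1 for every bond to an atom more electronegative than carbon and −1 for every bond to one less electronegative; C–C bonds are 0. Tallying each carbon:
C1: 1C, 1O, 2N → 0 + 1 + 2 = +3
C2: 2C, 2H → 0 − 2 = -2
C3: 3C, 1O → 0 + 1 = +1
C4: 2C, 1H, 1Li → 0 − 1 − 1 = -2
The most oxidised carbon is C1 at +3.

C1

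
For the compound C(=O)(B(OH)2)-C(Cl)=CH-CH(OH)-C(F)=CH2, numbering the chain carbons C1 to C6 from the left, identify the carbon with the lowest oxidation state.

C6

Tallying each carbon's bonds:
C1: 1C, 2O, 1B → 0 + 2 − 1 = +1
C2: 3C, 1Cl → 0 + 1 = +1
C3: 3C, 1H → 0 − 1 = -1
C4: 2C, 1H, 1O → 0 − 1 + 1 = 0
C5: 3C, 1F → 0 + 1 = +1
C6: 2C, 2H → 0 − 2 = -2
The most reduced carbon is C6 at -2.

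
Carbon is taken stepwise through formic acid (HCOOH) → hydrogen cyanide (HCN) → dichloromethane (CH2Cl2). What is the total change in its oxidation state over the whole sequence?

Carbon oxidation states along the series — formic acid: +2, hydrogen cyanide: +2, dichloromethane: 0.
Net change = 0 − (+2) = -2.

-2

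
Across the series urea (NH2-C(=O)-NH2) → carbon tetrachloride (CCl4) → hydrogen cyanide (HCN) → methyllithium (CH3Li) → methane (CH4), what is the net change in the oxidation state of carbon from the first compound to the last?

-8

Carbon oxidation states along the series — urea: +4, carbon tetrachloride: +4, hydrogen cyanide: +2, methyllithium: -4, methane: -4.
Net change = -4 − (+4) = -8.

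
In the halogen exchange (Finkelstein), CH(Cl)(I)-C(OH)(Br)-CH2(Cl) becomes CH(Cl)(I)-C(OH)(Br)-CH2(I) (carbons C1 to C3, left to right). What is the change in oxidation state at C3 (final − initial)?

Before: C3 has 1 bond to C, 2 bonds to H, 1 bond to Cl → oxidation state -1.
After: C3 has 1 bond to C, 2 bonds to H, 1 bond to I → oxidation state -1.
Δ = -1 − (-1) = 0, so no net redox change at C3.

0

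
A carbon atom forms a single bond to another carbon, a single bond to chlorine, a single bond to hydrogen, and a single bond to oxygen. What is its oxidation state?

Assign +1 per bond to O/N/halogen, −1 per bond to H or an electropositive element, and 0 per bond to carbon.
The carbon has one bond to C (0), one bond to O (+1), one bond to Cl (+1), one bond to H (-1).
Oxidation state = 0 + 1 + 1 − 1 = +1.

+1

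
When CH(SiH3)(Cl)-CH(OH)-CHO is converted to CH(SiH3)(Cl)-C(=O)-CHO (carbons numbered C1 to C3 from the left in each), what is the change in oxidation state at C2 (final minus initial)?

Before: C2 has 2 bonds to C, 1 bond to H, 1 bond to O → oxidation state 0.
After: C2 has 2 bonds to C, 2 bonds to O → oxidation state +2.
Δ = +2 − (0) = +2, so this is an oxidation at C2.

+2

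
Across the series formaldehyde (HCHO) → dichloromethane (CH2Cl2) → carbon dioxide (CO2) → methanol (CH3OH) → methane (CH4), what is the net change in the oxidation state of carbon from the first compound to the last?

Carbon oxidation states along the series — formaldehyde: 0, dichloromethane: 0, carbon dioxide: +4, methanol: -2, methane: -4.
Net change = -4 − (0) = -4.

-4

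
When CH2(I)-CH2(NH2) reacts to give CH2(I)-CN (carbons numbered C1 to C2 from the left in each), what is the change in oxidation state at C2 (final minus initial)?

+4

Before: C2 has 1 bond to C, 2 bonds to H, 1 bond to N → oxidation state -1.
After: C2 has 1 bond to C, 3 bonds to N → oxidation state +3.
Δ = +3 − (-1) = +4, so this is an oxidation at C2.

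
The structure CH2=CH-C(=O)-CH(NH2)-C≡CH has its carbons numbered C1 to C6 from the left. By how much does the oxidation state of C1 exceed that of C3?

C1: 2C, 2H → 0 − 2 = -2
C3: 2C, 2O → 0 + 2 = +2
Difference: -2 − (+2) = -4.

-4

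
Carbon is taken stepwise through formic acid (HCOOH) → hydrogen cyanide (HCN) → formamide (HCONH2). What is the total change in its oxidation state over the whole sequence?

0

Carbon oxidation states along the series — formic acid: +2, hydrogen cyanide: +2, formamide: +2.
Net change = +2 − (+2) = 0.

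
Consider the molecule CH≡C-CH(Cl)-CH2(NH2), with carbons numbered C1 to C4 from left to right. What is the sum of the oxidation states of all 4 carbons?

-2

Each bond to a more electronegative atom (O, N, halogen) counts +1, each bond to a less electronegative atom (H, metal, B, Si) counts −1, and each C–C bond counts 0. Tallying each carbon:
C1: 3C, 1H → 0 − 1 = -1
C2: 4C → 0 = 0
C3: 2C, 1H, 1Cl → 0 − 1 + 1 = 0
C4: 1C, 2H, 1N → 0 − 2 + 1 = -1
Sum = -1 + 0 + 0 − 1 = -2.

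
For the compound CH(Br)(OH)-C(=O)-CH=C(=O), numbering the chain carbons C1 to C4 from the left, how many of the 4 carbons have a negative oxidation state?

Bonds to more-electronegative neighbours contribute +1 each, bonds to H or metals contribute −1 each, and C–C bonds contribute 0. Tallying each carbon:
C1: 1C, 1H, 1O, 1Br → 0 − 1 + 1 + 1 = +1
C2: 2C, 2O → 0 + 2 = +2
C3: 3C, 1H → 0 − 1 = -1
C4: 2C, 2O → 0 + 2 = +2
1 carbon (C3) meets the condition.

1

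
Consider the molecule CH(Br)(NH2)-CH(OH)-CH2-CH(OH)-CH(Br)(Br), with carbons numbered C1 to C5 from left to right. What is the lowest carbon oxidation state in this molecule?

Assign +1 per bond to O/N/halogen, −1 per bond to H or an electropositive element, and 0 per bond to carbon. Tallying each carbon:
C1: 1C, 1H, 1N, 1Br → 0 − 1 + 1 + 1 = +1
C2: 2C, 1H, 1O → 0 − 1 + 1 = 0
C3: 2C, 2H → 0 − 2 = -2
C4: 2C, 1H, 1O → 0 − 1 + 1 = 0
C5: 1C, 1H, 2Br → 0 − 1 + 2 = +1
The lowest value is -2.

-2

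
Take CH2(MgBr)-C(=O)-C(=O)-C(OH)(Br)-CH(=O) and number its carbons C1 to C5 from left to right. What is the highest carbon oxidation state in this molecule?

Tallying each carbon's bonds:
C1: 1C, 2H, 1Mg → 0 − 2 − 1 = -3
C2: 2C, 2O → 0 + 2 = +2
C3: 2C, 2O → 0 + 2 = +2
C4: 2C, 1O, 1Br → 0 + 1 + 1 = +2
C5: 1C, 1H, 2O → 0 − 1 + 2 = +1
The highest value is +2.

+2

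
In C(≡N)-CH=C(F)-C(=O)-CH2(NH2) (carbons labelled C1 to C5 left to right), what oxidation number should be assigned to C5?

-1

C5 has one bond to C (0), one bond to H (-1), one bond to N (+1), one bond to H (-1).
Oxidation state = 0 − 1 + 1 − 1 = -1.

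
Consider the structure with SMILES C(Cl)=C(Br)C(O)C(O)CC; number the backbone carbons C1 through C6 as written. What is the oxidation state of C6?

Each bond to a more electronegative atom (O, N, halogen) counts +1, each bond to a less electronegative atom (H, metal, B, Si) counts −1, and each C–C bond counts 0.
C6 has one bond to C (0), one bond to H (-1), one bond to H (-1), one bond to H (-1).
Oxidation state = 0 − 1 − 1 − 1 = -3.

-3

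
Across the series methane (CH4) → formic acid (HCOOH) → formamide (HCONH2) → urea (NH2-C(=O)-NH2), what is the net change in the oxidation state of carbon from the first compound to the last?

+8

Carbon oxidation states along the series — methane: -4, formic acid: +2, formamide: +2, urea: +4.
Net change = +4 − (-4) = +8.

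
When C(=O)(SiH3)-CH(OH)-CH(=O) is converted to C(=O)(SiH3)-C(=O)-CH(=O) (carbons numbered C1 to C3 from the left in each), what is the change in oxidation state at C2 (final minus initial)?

Before: C2 has 2 bonds to C, 1 bond to H, 1 bond to O → oxidation state 0.
After: C2 has 2 bonds to C, 2 bonds to O → oxidation state +2.
Δ = +2 − (0) = +2, so this is an oxidation at C2.

+2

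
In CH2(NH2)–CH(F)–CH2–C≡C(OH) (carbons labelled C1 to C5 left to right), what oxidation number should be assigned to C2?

0

C2 has one bond to C (0), one bond to C (0), one bond to H (-1), one bond to F (+1).
Oxidation state = 0 + 0 − 1 + 1 = 0.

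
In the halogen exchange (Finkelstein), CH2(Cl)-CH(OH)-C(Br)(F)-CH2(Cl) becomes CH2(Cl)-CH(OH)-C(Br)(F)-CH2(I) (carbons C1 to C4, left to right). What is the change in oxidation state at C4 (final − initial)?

Before: C4 has 1 bond to C, 2 bonds to H, 1 bond to Cl → oxidation state -1.
After: C4 has 1 bond to C, 2 bonds to H, 1 bond to I → oxidation state -1.
Δ = -1 − (-1) = 0, so no net redox change at C4.

0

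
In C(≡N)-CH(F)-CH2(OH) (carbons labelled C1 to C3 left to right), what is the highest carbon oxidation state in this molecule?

Tallying each carbon's bonds:
C1: 1C, 3N → 0 + 3 = +3
C2: 2C, 1H, 1F → 0 − 1 + 1 = 0
C3: 1C, 2H, 1O → 0 − 2 + 1 = -1
The highest value is +3.

+3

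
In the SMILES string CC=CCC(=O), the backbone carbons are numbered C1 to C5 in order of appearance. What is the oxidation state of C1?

C1 has one bond to C (0), one bond to H (-1), one bond to H (-1), one bond to H (-1).
Oxidation state = 0 − 1 − 1 − 1 = -3.

-3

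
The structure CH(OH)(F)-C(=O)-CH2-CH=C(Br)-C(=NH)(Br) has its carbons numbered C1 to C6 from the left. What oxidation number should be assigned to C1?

+1

C1 has one bond to C (0), one bond to O (+1), one bond to F (+1), one bond to H (-1).
Oxidation state = 0 + 1 + 1 − 1 = +1.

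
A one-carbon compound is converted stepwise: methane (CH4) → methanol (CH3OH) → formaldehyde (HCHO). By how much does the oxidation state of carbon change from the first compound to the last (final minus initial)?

Carbon oxidation states along the series — methane: -4, methanol: -2, formaldehyde: 0.
Net change = 0 − (-4) = +4.

+4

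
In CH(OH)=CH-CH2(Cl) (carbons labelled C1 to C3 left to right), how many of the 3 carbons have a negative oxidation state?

2

Bonds to more-electronegative neighbours contribute +1 each, bonds to H or metals contribute −1 each, and C–C bonds contribute 0. Tallying each carbon:
C1: 2C, 1H, 1O → 0 − 1 + 1 = 0
C2: 3C, 1H → 0 − 1 = -1
C3: 1C, 2H, 1Cl → 0 − 2 + 1 = -1
2 carbons (C2, C3) meet the condition.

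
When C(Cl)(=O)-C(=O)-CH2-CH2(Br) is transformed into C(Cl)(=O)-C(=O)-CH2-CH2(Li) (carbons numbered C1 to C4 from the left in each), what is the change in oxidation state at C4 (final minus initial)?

Before: C4 has 1 bond to C, 2 bonds to H, 1 bond to Br → oxidation state -1.
After: C4 has 1 bond to C, 2 bonds to H, 1 bond to Li → oxidation state -3.
Δ = -3 − (-1) = -2, so this is a reduction at C4.

-2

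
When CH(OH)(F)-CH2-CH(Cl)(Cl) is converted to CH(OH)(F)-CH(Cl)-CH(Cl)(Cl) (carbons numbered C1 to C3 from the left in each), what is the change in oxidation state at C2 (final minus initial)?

Before: C2 has 2 bonds to C, 2 bonds to H → oxidation state -2.
After: C2 has 2 bonds to C, 1 bond to H, 1 bond to Cl → oxidation state 0.
Δ = 0 − (-2) = +2, so this is an oxidation at C2.

+2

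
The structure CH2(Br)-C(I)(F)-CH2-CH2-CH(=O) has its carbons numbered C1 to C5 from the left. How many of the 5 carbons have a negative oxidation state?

Bonds to more-electronegative neighbours contribute +1 each, bonds to H or metals contribute −1 each, and C–C bonds contribute 0. Tallying each carbon:
C1: 1C, 2H, 1Br → 0 − 2 + 1 = -1
C2: 2C, 1F, 1I → 0 + 1 + 1 = +2
C3: 2C, 2H → 0 − 2 = -2
C4: 2C, 2H → 0 − 2 = -2
C5: 1C, 1H, 2O → 0 − 1 + 2 = +1
3 carbons (C1, C3, C4) meet the condition.

3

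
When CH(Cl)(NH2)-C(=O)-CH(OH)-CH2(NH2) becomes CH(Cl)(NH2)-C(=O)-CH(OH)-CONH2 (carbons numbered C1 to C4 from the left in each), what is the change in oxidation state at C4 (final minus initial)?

+4

Before: C4 has 1 bond to C, 2 bonds to H, 1 bond to N → oxidation state -1.
After: C4 has 1 bond to C, 2 bonds to O, 1 bond to N → oxidation state +3.
Δ = +3 − (-1) = +4, so this is an oxidation at C4.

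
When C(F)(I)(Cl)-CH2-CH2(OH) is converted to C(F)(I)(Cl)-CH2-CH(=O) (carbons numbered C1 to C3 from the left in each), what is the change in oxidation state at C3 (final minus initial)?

+2

Before: C3 has 1 bond to C, 2 bonds to H, 1 bond to O → oxidation state -1.
After: C3 has 1 bond to C, 1 bond to H, 2 bonds to O → oxidation state +1.
Δ = +1 − (-1) = +2, so this is an oxidation at C3.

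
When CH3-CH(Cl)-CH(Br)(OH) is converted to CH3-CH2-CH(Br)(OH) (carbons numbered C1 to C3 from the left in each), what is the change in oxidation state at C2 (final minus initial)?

-2

Before: C2 has 2 bonds to C, 1 bond to H, 1 bond to Cl → oxidation state 0.
After: C2 has 2 bonds to C, 2 bonds to H → oxidation state -2.
Δ = -2 − (0) = -2, so this is a reduction at C2.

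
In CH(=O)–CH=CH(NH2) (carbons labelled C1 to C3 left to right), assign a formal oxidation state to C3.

0

Each bond to a more electronegative atom (O, N, halogen) counts +1, each bond to a less electronegative atom (H, metal, B, Si) counts −1, and each C–C bond counts 0.
C3 has a double bond to C (2×0 = 0), one bond to N (+1), one bond to H (-1).
Oxidation state = 0 + 1 − 1 = 0.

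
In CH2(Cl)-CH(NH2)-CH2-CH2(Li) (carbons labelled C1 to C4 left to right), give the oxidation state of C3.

-2

Assign +1 per bond to O/N/halogen, −1 per bond to H or an electropositive element, and 0 per bond to carbon.
C3 has one bond to C (0), one bond to C (0), one bond to H (-1), one bond to H (-1).
Oxidation state = 0 + 0 − 1 − 1 = -2.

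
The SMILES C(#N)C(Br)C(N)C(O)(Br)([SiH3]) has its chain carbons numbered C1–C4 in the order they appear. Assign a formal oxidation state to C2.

0

Assign +1 per bond to O/N/halogen, −1 per bond to H or an electropositive element, and 0 per bond to carbon.
C2 has one bond to C (0), one bond to C (0), one bond to Br (+1), one bond to H (-1).
Oxidation state = 0 + 0 + 1 − 1 = 0.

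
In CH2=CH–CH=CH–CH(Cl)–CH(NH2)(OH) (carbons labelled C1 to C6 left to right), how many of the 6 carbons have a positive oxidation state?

Count +1 for every bond to an atom more electronegative than carbon and −1 for every bond to one less electronegative; C–C bonds are 0. Tallying each carbon:
C1: 2C, 2H → 0 − 2 = -2
C2: 3C, 1H → 0 − 1 = -1
C3: 3C, 1H → 0 − 1 = -1
C4: 3C, 1H → 0 − 1 = -1
C5: 2C, 1H, 1Cl → 0 − 1 + 1 = 0
C6: 1C, 1H, 1O, 1N → 0 − 1 + 1 + 1 = +1
1 carbon (C6) meets the condition.

1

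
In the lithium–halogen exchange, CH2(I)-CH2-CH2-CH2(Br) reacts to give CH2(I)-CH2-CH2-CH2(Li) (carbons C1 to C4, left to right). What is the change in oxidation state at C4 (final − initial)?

Before: C4 has 1 bond to C, 2 bonds to H, 1 bond to Br → oxidation state -1.
After: C4 has 1 bond to C, 2 bonds to H, 1 bond to Li → oxidation state -3.
Δ = -3 − (-1) = -2, so this is a reduction at C4.

-2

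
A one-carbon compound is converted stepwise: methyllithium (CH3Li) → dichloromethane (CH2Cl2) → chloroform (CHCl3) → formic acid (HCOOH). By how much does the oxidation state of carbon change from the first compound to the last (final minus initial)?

Carbon oxidation states along the series — methyllithium: -4, dichloromethane: 0, chloroform: +2, formic acid: +2.
Net change = +2 − (-4) = +6.

+6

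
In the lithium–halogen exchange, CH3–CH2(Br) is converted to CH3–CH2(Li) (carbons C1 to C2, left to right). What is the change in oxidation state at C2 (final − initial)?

-2

Before: C2 has 1 bond to C, 2 bonds to H, 1 bond to Br → oxidation state -1.
After: C2 has 1 bond to C, 2 bonds to H, 1 bond to Li → oxidation state -3.
Δ = -3 − (-1) = -2, so this is a reduction at C2.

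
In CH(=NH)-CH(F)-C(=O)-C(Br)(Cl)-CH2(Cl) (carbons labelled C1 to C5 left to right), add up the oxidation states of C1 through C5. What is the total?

Assign +1 per bond to O/N/halogen, −1 per bond to H or an electropositive element, and 0 per bond to carbon. Tallying each carbon:
C1: 1C, 1H, 2N → 0 − 1 + 2 = +1
C2: 2C, 1H, 1F → 0 − 1 + 1 = 0
C3: 2C, 2O → 0 + 2 = +2
C4: 2C, 1Cl, 1Br → 0 + 1 + 1 = +2
C5: 1C, 2H, 1Cl → 0 − 2 + 1 = -1
Sum = +1 + 0 + 2 + 2 − 1 = +4.

+4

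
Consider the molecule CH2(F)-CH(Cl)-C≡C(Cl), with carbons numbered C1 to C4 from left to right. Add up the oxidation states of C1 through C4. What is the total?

0

Tallying each carbon's bonds:
C1: 1C, 2H, 1F → 0 − 2 + 1 = -1
C2: 2C, 1H, 1Cl → 0 − 1 + 1 = 0
C3: 4C → 0 = 0
C4: 3C, 1Cl → 0 + 1 = +1
Sum = -1 + 0 + 0 + 1 = 0.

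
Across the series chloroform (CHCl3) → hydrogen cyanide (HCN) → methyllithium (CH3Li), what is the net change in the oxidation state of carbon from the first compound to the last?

Carbon oxidation states along the series — chloroform: +2, hydrogen cyanide: +2, methyllithium: -4.
Net change = -4 − (+2) = -6.

-6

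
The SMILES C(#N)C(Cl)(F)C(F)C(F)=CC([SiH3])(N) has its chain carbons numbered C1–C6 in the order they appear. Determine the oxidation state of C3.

Bonds to more-electronegative neighbours contribute +1 each, bonds to H or metals contribute −1 each, and C–C bonds contribute 0.
C3 has one bond to C (0), one bond to C (0), one bond to F (+1), one bond to H (-1).
Oxidation state = 0 + 0 + 1 − 1 = 0.

0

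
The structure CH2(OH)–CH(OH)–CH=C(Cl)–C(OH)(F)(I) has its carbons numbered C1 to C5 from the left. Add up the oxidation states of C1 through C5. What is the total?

+2

Count +1 for every bond to an atom more electronegative than carbon and −1 for every bond to one less electronegative; C–C bonds are 0. Tallying each carbon:
C1: 1C, 2H, 1O → 0 − 2 + 1 = -1
C2: 2C, 1H, 1O → 0 − 1 + 1 = 0
C3: 3C, 1H → 0 − 1 = -1
C4: 3C, 1Cl → 0 + 1 = +1
C5: 1C, 1O, 1F, 1I → 0 + 1 + 1 + 1 = +3
Sum = -1 + 0 − 1 + 1 + 3 = +2.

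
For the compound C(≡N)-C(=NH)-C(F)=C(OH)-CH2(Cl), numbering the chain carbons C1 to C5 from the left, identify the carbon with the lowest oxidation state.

C5

Tallying each carbon's bonds:
C1: 1C, 3N → 0 + 3 = +3
C2: 2C, 2N → 0 + 2 = +2
C3: 3C, 1F → 0 + 1 = +1
C4: 3C, 1O → 0 + 1 = +1
C5: 1C, 2H, 1Cl → 0 − 2 + 1 = -1
The most reduced carbon is C5 at -1.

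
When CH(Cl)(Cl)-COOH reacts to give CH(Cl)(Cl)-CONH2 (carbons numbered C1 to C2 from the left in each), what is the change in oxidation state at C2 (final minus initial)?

0

Before: C2 has 1 bond to C, 3 bonds to O → oxidation state +3.
After: C2 has 1 bond to C, 2 bonds to O, 1 bond to N → oxidation state +3.
Δ = +3 − (+3) = 0, so no net redox change at C2.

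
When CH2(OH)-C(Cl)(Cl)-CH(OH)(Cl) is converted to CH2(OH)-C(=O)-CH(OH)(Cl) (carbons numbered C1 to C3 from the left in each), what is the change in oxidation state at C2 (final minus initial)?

0

Before: C2 has 2 bonds to C, 2 bonds to Cl → oxidation state +2.
After: C2 has 2 bonds to C, 2 bonds to O → oxidation state +2.
Δ = +2 − (+2) = 0, so no net redox change at C2.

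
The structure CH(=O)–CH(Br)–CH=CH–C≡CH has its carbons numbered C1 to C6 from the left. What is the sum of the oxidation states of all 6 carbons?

-2

Bonds to more-electronegative neighbours contribute +1 each, bonds to H or metals contribute −1 each, and C–C bonds contribute 0. Tallying each carbon:
C1: 1C, 1H, 2O → 0 − 1 + 2 = +1
C2: 2C, 1H, 1Br → 0 − 1 + 1 = 0
C3: 3C, 1H → 0 − 1 = -1
C4: 3C, 1H → 0 − 1 = -1
C5: 4C → 0 = 0
C6: 3C, 1H → 0 − 1 = -1
Sum = +1 + 0 − 1 − 1 + 0 − 1 = -2.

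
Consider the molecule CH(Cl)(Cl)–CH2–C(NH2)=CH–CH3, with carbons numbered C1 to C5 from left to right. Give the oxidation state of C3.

+1

Bonds to more-electronegative neighbours contribute +1 each, bonds to H or metals contribute −1 each, and C–C bonds contribute 0.
C3 has one bond to C (0), a double bond to C (2×0 = 0), one bond to N (+1).
Oxidation state = 0 + 0 + 1 = +1.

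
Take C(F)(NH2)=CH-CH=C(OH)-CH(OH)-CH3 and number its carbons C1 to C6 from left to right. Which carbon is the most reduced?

C6

Tallying each carbon's bonds:
C1: 2C, 1N, 1F → 0 + 1 + 1 = +2
C2: 3C, 1H → 0 − 1 = -1
C3: 3C, 1H → 0 − 1 = -1
C4: 3C, 1O → 0 + 1 = +1
C5: 2C, 1H, 1O → 0 − 1 + 1 = 0
C6: 1C, 3H → 0 − 3 = -3
The most reduced carbon is C6 at -3.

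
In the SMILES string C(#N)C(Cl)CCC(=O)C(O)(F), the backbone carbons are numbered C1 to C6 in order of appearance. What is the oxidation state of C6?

+1

Assign +1 per bond to O/N/halogen, −1 per bond to H or an electropositive element, and 0 per bond to carbon.
C6 has one bond to C (0), one bond to H (-1), one bond to O (+1), one bond to F (+1).
Oxidation state = 0 − 1 + 1 + 1 = +1.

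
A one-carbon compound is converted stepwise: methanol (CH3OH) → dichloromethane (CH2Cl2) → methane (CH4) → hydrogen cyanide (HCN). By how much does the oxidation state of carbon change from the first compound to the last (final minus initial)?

+4

Carbon oxidation states along the series — methanol: -2, dichloromethane: 0, methane: -4, hydrogen cyanide: +2.
Net change = +2 − (-2) = +4.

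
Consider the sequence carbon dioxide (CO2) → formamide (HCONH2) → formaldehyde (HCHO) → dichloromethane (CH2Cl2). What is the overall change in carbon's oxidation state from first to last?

-4

Carbon oxidation states along the series — carbon dioxide: +4, formamide: +2, formaldehyde: 0, dichloromethane: 0.
Net change = 0 − (+4) = -4.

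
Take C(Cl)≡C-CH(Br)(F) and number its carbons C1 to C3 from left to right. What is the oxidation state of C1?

+1

Count +1 for every bond to an atom more electronegative than carbon and −1 for every bond to one less electronegative; C–C bonds are 0.
C1 has a triple bond to C (3×0 = 0), one bond to Cl (+1).
Oxidation state = 0 + 1 = +1.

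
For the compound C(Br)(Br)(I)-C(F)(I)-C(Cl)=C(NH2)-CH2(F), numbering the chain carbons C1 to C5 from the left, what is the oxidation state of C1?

+3

C1 has one bond to C (0), one bond to Br (+1), one bond to Br (+1), one bond to I (+1).
Oxidation state = 0 + 1 + 1 + 1 = +3.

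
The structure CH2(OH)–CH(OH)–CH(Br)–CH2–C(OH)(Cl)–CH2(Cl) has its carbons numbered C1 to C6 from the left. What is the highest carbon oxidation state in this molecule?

Tallying each carbon's bonds:
C1: 1C, 2H, 1O → 0 − 2 + 1 = -1
C2: 2C, 1H, 1O → 0 − 1 + 1 = 0
C3: 2C, 1H, 1Br → 0 − 1 + 1 = 0
C4: 2C, 2H → 0 − 2 = -2
C5: 2C, 1O, 1Cl → 0 + 1 + 1 = +2
C6: 1C, 2H, 1Cl → 0 − 2 + 1 = -1
The highest value is +2.

+2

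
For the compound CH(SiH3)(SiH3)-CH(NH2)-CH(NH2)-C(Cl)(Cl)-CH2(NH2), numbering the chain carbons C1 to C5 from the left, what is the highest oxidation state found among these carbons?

+2

Bonds to more-electronegative neighbours contribute +1 each, bonds to H or metals contribute −1 each, and C–C bonds contribute 0. Tallying each carbon:
C1: 1C, 1H, 2Si → 0 − 1 − 2 = -3
C2: 2C, 1H, 1N → 0 − 1 + 1 = 0
C3: 2C, 1H, 1N → 0 − 1 + 1 = 0
C4: 2C, 2Cl → 0 + 2 = +2
C5: 1C, 2H, 1N → 0 − 2 + 1 = -1
The highest value is +2.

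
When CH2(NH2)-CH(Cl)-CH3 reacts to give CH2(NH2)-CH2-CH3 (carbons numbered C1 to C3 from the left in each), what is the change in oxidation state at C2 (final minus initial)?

Before: C2 has 2 bonds to C, 1 bond to H, 1 bond to Cl → oxidation state 0.
After: C2 has 2 bonds to C, 2 bonds to H → oxidation state -2.
Δ = -2 − (0) = -2, so this is a reduction at C2.

-2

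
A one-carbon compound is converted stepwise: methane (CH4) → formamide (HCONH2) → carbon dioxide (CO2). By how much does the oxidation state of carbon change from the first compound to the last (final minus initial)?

Carbon oxidation states along the series — methane: -4, formamide: +2, carbon dioxide: +4.
Net change = +4 − (-4) = +8.

+8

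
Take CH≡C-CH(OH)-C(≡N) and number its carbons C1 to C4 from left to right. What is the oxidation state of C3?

0

Count +1 for every bond to an atom more electronegative than carbon and −1 for every bond to one less electronegative; C–C bonds are 0.
C3 has one bond to C (0), one bond to C (0), one bond to O (+1), one bond to H (-1).
Oxidation state = 0 + 0 + 1 − 1 = 0.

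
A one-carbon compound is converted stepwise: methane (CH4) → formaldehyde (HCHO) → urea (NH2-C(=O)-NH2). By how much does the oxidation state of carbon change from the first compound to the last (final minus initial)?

Carbon oxidation states along the series — methane: -4, formaldehyde: 0, urea: +4.
Net change = +4 − (-4) = +8.

+8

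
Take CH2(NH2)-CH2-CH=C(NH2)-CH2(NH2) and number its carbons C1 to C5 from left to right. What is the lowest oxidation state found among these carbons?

-2

Bonds to more-electronegative neighbours contribute +1 each, bonds to H or metals contribute −1 each, and C–C bonds contribute 0. Tallying each carbon:
C1: 1C, 2H, 1N → 0 − 2 + 1 = -1
C2: 2C, 2H → 0 − 2 = -2
C3: 3C, 1H → 0 − 1 = -1
C4: 3C, 1N → 0 + 1 = +1
C5: 1C, 2H, 1N → 0 − 2 + 1 = -1
The lowest value is -2.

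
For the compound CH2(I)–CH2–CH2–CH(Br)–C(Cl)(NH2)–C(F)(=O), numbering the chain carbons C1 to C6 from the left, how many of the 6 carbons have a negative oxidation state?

Bonds to more-electronegative neighbours contribute +1 each, bonds to H or metals contribute −1 each, and C–C bonds contribute 0. Tallying each carbon:
C1: 1C, 2H, 1I → 0 − 2 + 1 = -1
C2: 2C, 2H → 0 − 2 = -2
C3: 2C, 2H → 0 − 2 = -2
C4: 2C, 1H, 1Br → 0 − 1 + 1 = 0
C5: 2C, 1N, 1Cl → 0 + 1 + 1 = +2
C6: 1C, 2O, 1F → 0 + 2 + 1 = +3
3 carbons (C1, C2, C3) meet the condition.

3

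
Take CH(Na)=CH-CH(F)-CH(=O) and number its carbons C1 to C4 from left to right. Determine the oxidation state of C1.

-2

Assign +1 per bond to O/N/halogen, −1 per bond to H or an electropositive element, and 0 per bond to carbon.
C1 has a double bond to C (2×0 = 0), one bond to Na (-1), one bond to H (-1).
Oxidation state = 0 − 1 − 1 = -2.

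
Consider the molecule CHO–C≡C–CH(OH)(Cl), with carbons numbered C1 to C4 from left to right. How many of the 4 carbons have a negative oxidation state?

0

Tallying each carbon's bonds:
C1: 1C, 1H, 2O → 0 − 1 + 2 = +1
C2: 4C → 0 = 0
C3: 4C → 0 = 0
C4: 1C, 1H, 1O, 1Cl → 0 − 1 + 1 + 1 = +1
0 carbons meet the condition.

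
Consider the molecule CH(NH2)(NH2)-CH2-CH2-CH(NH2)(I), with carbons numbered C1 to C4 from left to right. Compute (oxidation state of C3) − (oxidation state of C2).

0

C3: 2C, 2H → 0 − 2 = -2
C2: 2C, 2H → 0 − 2 = -2
Difference: -2 − (-2) = 0.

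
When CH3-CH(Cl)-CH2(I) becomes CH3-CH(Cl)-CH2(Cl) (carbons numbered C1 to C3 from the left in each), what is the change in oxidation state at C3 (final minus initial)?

0

Before: C3 has 1 bond to C, 2 bonds to H, 1 bond to I → oxidation state -1.
After: C3 has 1 bond to C, 2 bonds to H, 1 bond to Cl → oxidation state -1.
Δ = -1 − (-1) = 0, so no net redox change at C3.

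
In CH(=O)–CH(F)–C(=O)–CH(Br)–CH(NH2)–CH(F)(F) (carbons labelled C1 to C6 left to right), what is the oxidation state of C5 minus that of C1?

C5: 2C, 1H, 1N → 0 − 1 + 1 = 0
C1: 1C, 1H, 2O → 0 − 1 + 2 = +1
Difference: 0 − (+1) = -1.

-1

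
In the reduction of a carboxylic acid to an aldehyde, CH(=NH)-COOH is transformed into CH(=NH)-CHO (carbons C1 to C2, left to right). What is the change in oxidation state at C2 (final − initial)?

Before: C2 has 1 bond to C, 3 bonds to O → oxidation state +3.
After: C2 has 1 bond to C, 1 bond to H, 2 bonds to O → oxidation state +1.
Δ = +1 − (+3) = -2, so this is a reduction at C2.

-2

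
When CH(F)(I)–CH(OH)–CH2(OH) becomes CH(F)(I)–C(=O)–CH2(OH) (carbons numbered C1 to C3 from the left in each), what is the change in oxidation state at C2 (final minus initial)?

Before: C2 has 2 bonds to C, 1 bond to H, 1 bond to O → oxidation state 0.
After: C2 has 2 bonds to C, 2 bonds to O → oxidation state +2.
Δ = +2 − (0) = +2, so this is an oxidation at C2.

+2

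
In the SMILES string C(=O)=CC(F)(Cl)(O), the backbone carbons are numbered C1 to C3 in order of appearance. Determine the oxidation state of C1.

C1 has a double bond to C (2×0 = 0), a double bond to O (2×+1 = +2).
Oxidation state = 0 + 2 = +2.

+2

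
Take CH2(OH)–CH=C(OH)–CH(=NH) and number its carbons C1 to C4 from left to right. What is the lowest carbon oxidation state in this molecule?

Tallying each carbon's bonds:
C1: 1C, 2H, 1O → 0 − 2 + 1 = -1
C2: 3C, 1H → 0 − 1 = -1
C3: 3C, 1O → 0 + 1 = +1
C4: 1C, 1H, 2N → 0 − 1 + 2 = +1
The lowest value is -1.

-1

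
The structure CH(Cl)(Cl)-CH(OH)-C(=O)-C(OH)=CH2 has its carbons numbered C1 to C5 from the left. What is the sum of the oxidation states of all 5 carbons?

+2

Tallying each carbon's bonds:
C1: 1C, 1H, 2Cl → 0 − 1 + 2 = +1
C2: 2C, 1H, 1O → 0 − 1 + 1 = 0
C3: 2C, 2O → 0 + 2 = +2
C4: 3C, 1O → 0 + 1 = +1
C5: 2C, 2H → 0 − 2 = -2
Sum = +1 + 0 + 2 + 1 − 2 = +2.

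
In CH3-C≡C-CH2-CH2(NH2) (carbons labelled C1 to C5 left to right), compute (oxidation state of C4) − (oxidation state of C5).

C4: 2C, 2H → 0 − 2 = -2
C5: 1C, 2H, 1N → 0 − 2 + 1 = -1
Difference: -2 − (-1) = -1.

-1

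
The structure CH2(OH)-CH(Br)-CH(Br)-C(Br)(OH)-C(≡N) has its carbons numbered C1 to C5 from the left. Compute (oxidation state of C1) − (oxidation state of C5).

-4

C1: 1C, 2H, 1O → 0 − 2 + 1 = -1
C5: 1C, 3N → 0 + 3 = +3
Difference: -1 − (+3) = -4.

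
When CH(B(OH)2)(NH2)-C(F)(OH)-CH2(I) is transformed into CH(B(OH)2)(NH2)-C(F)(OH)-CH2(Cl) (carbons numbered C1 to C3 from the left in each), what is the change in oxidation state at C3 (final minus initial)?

0

Before: C3 has 1 bond to C, 2 bonds to H, 1 bond to I → oxidation state -1.
After: C3 has 1 bond to C, 2 bonds to H, 1 bond to Cl → oxidation state -1.
Δ = -1 − (-1) = 0, so no net redox change at C3.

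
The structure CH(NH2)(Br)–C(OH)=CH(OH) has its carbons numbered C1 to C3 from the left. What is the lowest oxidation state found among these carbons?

Assign +1 per bond to O/N/halogen, −1 per bond to H or an electropositive element, and 0 per bond to carbon. Tallying each carbon:
C1: 1C, 1H, 1N, 1Br → 0 − 1 + 1 + 1 = +1
C2: 3C, 1O → 0 + 1 = +1
C3: 2C, 1H, 1O → 0 − 1 + 1 = 0
The lowest value is 0.

0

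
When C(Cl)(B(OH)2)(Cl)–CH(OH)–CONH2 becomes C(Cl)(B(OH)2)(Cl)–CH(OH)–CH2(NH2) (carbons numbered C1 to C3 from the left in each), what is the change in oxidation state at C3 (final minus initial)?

-4

Before: C3 has 1 bond to C, 2 bonds to O, 1 bond to N → oxidation state +3.
After: C3 has 1 bond to C, 2 bonds to H, 1 bond to N → oxidation state -1.
Δ = -1 − (+3) = -4, so this is a reduction at C3.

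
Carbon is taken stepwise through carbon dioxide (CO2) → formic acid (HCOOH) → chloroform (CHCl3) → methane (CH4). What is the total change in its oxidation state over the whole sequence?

Carbon oxidation states along the series — carbon dioxide: +4, formic acid: +2, chloroform: +2, methane: -4.
Net change = -4 − (+4) = -8.

-8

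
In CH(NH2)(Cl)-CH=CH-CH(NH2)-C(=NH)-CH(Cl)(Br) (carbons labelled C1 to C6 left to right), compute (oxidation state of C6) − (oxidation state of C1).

0

C6: 1C, 1H, 1Cl, 1Br → 0 − 1 + 1 + 1 = +1
C1: 1C, 1H, 1N, 1Cl → 0 − 1 + 1 + 1 = +1
Difference: +1 − (+1) = 0.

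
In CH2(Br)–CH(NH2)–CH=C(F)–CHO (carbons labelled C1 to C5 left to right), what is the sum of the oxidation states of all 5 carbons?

0

Bonds to more-electronegative neighbours contribute +1 each, bonds to H or metals contribute −1 each, and C–C bonds contribute 0. Tallying each carbon:
C1: 1C, 2H, 1Br → 0 − 2 + 1 = -1
C2: 2C, 1H, 1N → 0 − 1 + 1 = 0
C3: 3C, 1H → 0 − 1 = -1
C4: 3C, 1F → 0 + 1 = +1
C5: 1C, 1H, 2O → 0 − 1 + 2 = +1
Sum = -1 + 0 − 1 + 1 + 1 = 0.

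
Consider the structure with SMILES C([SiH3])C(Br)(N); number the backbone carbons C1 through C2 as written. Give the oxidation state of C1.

-3

C1 has one bond to C (0), one bond to H (-1), one bond to H (-1), one bond to Si (-1).
Oxidation state = 0 − 1 − 1 − 1 = -3.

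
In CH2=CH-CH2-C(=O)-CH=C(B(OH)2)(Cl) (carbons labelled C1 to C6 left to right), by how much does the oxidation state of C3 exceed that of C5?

-1

C3: 2C, 2H → 0 − 2 = -2
C5: 3C, 1H → 0 − 1 = -1
Difference: -2 − (-1) = -1.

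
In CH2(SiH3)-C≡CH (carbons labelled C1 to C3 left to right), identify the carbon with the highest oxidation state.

C2

Tallying each carbon's bonds:
C1: 1C, 2H, 1Si → 0 − 2 − 1 = -3
C2: 4C → 0 = 0
C3: 3C, 1H → 0 − 1 = -1
The most oxidised carbon is C2 at 0.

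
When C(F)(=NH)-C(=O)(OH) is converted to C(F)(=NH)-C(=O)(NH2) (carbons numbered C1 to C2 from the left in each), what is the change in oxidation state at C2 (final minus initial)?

0

Before: C2 has 1 bond to C, 3 bonds to O → oxidation state +3.
After: C2 has 1 bond to C, 2 bonds to O, 1 bond to N → oxidation state +3.
Δ = +3 − (+3) = 0, so no net redox change at C2.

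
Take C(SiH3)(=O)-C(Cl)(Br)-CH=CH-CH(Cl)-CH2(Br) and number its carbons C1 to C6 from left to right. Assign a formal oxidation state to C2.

Count +1 for every bond to an atom more electronegative than carbon and −1 for every bond to one less electronegative; C–C bonds are 0.
C2 has one bond to C (0), one bond to C (0), one bond to Cl (+1), one bond to Br (+1).
Oxidation state = 0 + 0 + 1 + 1 = +2.

+2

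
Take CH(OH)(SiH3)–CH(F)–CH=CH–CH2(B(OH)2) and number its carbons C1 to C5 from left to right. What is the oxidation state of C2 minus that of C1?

C2: 2C, 1H, 1F → 0 − 1 + 1 = 0
C1: 1C, 1H, 1O, 1Si → 0 − 1 + 1 − 1 = -1
Difference: 0 − (-1) = +1.

+1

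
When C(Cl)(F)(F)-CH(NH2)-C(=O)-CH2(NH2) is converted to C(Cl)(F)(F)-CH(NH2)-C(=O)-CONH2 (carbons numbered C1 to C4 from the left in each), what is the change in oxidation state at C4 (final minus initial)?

+4

Before: C4 has 1 bond to C, 2 bonds to H, 1 bond to N → oxidation state -1.
After: C4 has 1 bond to C, 2 bonds to O, 1 bond to N → oxidation state +3.
Δ = +3 − (-1) = +4, so this is an oxidation at C4.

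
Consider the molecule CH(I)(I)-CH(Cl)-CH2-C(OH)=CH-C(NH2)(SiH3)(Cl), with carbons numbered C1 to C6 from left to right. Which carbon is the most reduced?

Tallying each carbon's bonds:
C1: 1C, 1H, 2I → 0 − 1 + 2 = +1
C2: 2C, 1H, 1Cl → 0 − 1 + 1 = 0
C3: 2C, 2H → 0 − 2 = -2
C4: 3C, 1O → 0 + 1 = +1
C5: 3C, 1H → 0 − 1 = -1
C6: 1C, 1N, 1Cl, 1Si → 0 + 1 + 1 − 1 = +1
The most reduced carbon is C3 at -2.

C3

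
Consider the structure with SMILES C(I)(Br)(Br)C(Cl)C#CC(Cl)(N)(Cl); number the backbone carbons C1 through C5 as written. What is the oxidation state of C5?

+3

C5 has one bond to C (0), one bond to Cl (+1), one bond to N (+1), one bond to Cl (+1).
Oxidation state = 0 + 1 + 1 + 1 = +3.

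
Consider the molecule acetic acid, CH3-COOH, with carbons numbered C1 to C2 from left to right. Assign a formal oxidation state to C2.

Assign +1 per bond to O/N/halogen, −1 per bond to H or an electropositive element, and 0 per bond to carbon.
C2 has a double bond to O (2×+1 = +2), one bond to O (+1), one bond to C (0).
Oxidation state = +2 + 1 + 0 = +3.

+3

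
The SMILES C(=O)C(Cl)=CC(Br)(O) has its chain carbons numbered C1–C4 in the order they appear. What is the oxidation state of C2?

+1

Each bond to a more electronegative atom (O, N, halogen) counts +1, each bond to a less electronegative atom (H, metal, B, Si) counts −1, and each C–C bond counts 0.
C2 has one bond to C (0), a double bond to C (2×0 = 0), one bond to Cl (+1).
Oxidation state = 0 + 0 + 1 = +1.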